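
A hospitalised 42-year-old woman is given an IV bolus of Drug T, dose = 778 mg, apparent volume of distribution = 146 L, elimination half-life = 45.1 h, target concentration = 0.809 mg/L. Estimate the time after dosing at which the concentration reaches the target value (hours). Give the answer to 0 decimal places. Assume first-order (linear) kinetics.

C₀ = Dose / Vd = 778.0 / 146 = 5.329 mg/L
k = ln2 / t½ = 0.693147 / 45.1 = 0.01537 h⁻¹
t = ln(C₀ / C) / k = ln(5.329 / 0.809) / 0.01537
  = ln(6.587) / 0.01537 = 1.885 / 0.01537 = 122.6 h

123 h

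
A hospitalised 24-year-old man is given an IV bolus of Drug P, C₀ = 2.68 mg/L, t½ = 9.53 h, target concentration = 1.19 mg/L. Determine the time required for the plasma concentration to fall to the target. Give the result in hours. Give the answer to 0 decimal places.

k = ln2 / t½ = 0.693147 / 9.53 = 0.07273 h⁻¹
t = ln(C₀ / C) / k = ln(2.680 / 1.19) / 0.07273
  = ln(2.252) / 0.07273 = 0.8118 / 0.07273 = 11.16 h

11 h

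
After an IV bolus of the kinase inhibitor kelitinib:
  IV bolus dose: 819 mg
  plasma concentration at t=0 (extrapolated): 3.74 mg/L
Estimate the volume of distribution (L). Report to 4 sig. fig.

219.0 L

Vd = Dose / C₀ = 819.0 / 3.74 = 219.0 L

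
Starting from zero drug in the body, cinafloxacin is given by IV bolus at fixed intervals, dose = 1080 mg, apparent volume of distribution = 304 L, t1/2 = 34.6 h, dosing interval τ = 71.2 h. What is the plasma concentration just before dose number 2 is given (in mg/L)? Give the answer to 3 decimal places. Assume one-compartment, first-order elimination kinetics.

C₀ per dose = Dose / Vd = 1080 / 304 = 3.553 mg/L
k = ln2 / t½ = 0.693147 / 34.6 = 0.02003 h⁻¹
Fraction remaining after one interval: r = e^(−kτ) = e^(−0.02003 × 71.2) = 0.2402
Before dose 2, 1 dose has been given (aged 1τ).
C_trough = C₀ × r = 3.553 × 0.2402 = 0.8534 mg/L

0.853 mg/L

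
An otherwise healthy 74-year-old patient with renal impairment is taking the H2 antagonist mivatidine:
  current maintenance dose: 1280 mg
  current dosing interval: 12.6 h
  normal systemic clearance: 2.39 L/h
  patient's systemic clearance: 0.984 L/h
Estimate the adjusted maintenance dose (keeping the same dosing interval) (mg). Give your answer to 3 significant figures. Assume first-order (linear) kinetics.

527 mg

To keep the same average steady-state level, dosing rate must scale with clearance.
CL ratio = 0.984 / 2.39 = 0.4117
New dose (same interval) = 1280 × 0.4117 = 527.0 mg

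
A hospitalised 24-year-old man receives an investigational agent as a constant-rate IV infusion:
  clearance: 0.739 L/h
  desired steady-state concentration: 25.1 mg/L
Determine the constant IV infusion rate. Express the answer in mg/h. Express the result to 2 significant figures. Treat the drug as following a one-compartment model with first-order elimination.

At steady state, infusion rate R₀ = Css × CL = 25.1 × 0.7390 = 18.55 mg/h

19 mg/h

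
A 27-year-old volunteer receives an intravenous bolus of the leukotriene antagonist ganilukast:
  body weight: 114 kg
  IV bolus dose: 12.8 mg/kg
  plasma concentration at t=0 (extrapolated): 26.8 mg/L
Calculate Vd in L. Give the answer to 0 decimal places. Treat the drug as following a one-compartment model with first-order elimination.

54 L

Dose = 12.8 × 114 = 1459 mg
Vd = Dose / C₀ = 1459 / 26.8 = 54.44 L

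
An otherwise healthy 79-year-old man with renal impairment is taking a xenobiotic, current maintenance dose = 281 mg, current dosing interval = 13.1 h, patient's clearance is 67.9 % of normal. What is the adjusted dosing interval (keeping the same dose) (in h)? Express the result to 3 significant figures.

19.3 h

To keep the same average steady-state level, dosing rate must scale with clearance.
CL ratio = 67.9 / 100 = 0.6790
New interval (same dose) = 13.1 / 0.6790 = 19.29 h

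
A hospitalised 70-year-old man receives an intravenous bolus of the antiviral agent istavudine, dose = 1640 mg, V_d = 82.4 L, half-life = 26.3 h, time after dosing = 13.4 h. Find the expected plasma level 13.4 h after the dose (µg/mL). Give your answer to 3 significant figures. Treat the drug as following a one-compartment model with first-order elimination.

14.0 µg/mL

C₀ = Dose / Vd = 1640 / 82.4 = 19.90 mg/L
k = ln2 / t½ = 0.693147 / 26.3 = 0.02636 h⁻¹
C = C₀ · e^(−k·t) = 19.90 × e^(−0.02636 × 13.4)
  = 19.90 × 0.7024 = 13.98 mg/L
(13.98 mg/L = 13.98 µg/mL)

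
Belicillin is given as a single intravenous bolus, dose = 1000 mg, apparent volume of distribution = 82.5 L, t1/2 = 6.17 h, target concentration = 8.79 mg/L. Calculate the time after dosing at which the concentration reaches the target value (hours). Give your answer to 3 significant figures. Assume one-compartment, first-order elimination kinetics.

C₀ = Dose / Vd = 1000 / 82.5 = 12.12 mg/L
k = ln2 / t½ = 0.693147 / 6.17 = 0.1123 h⁻¹
t = ln(C₀ / C) / k = ln(12.12 / 8.79) / 0.1123
  = ln(1.379) / 0.1123 = 0.3214 / 0.1123 = 2.862 h

2.86 h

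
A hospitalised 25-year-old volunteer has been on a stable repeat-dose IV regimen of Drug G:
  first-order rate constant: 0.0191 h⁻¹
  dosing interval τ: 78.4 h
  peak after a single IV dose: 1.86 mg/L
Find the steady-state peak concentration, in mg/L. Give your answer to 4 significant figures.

2.396 mg/L

e^(−kτ) = e^(−0.01910 × 78.4) = 0.2237
Accumulation ratio R = 1 / (1 − e^(−kτ)) = 1 / (1 − 0.2237) = 1.288
Steady-state peak = C₀ × R = 1.86 × 1.288 = 2.396 mg/L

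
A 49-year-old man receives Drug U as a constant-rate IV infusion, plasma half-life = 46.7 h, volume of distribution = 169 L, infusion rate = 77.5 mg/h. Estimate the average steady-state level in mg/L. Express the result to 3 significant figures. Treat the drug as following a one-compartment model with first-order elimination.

30.9 mg/L

k = ln2 / t½ = 0.693147 / 46.7 = 0.01484 h⁻¹
CL = k × Vd = 0.01484 × 169 = 2.508 L/h
At steady state Css = R₀ / CL = 77.5 / 2.508 = 30.90 mg/L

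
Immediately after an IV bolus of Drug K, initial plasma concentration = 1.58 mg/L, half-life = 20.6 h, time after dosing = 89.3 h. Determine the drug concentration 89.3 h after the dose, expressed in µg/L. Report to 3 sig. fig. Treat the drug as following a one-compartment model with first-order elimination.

k = ln2 / t½ = 0.693147 / 20.6 = 0.03365 h⁻¹
C = C₀ · e^(−k·t) = 1.580 × e^(−0.03365 × 89.3)
  = 1.580 × 0.04954 = 0.07827 mg/L
Convert: 0.07827 mg/L × 1000 = 78.27 µg/L

78.3 µg/L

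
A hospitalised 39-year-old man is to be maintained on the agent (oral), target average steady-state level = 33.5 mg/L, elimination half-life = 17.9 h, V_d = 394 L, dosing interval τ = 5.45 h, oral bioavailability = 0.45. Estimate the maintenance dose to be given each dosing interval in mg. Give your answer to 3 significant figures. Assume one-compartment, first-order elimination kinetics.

k = ln2 / t½ = 0.693147 / 17.9 = 0.03872 h⁻¹
CL = k × Vd = 0.03872 × 394 = 15.26 L/h
At steady state, F × (Dose/τ) = Css × CL.
Dose = Css × CL × τ / F = 33.5 × 15.26 × 5.45 / 0.45 = 6191 mg

6190 mg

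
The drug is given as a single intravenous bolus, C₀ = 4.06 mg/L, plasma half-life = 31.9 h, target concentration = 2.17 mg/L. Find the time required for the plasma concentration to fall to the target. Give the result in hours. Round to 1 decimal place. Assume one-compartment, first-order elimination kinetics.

k = ln2 / t½ = 0.693147 / 31.9 = 0.02173 h⁻¹
t = ln(C₀ / C) / k = ln(4.060 / 2.17) / 0.02173
  = ln(1.871) / 0.02173 = 0.6265 / 0.02173 = 28.83 h

28.8 h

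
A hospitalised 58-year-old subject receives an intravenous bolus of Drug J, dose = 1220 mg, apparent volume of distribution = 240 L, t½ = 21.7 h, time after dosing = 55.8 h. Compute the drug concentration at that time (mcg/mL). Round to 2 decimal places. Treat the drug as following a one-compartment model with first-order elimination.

C₀ = Dose / Vd = 1220 / 240 = 5.083 mg/L
k = ln2 / t½ = 0.693147 / 21.7 = 0.03194 h⁻¹
C = C₀ · e^(−k·t) = 5.083 × e^(−0.03194 × 55.8)
  = 5.083 × 0.1683 = 0.8555 mg/L
(0.8555 mg/L = 0.8555 mcg/mL)

0.86 mcg/mL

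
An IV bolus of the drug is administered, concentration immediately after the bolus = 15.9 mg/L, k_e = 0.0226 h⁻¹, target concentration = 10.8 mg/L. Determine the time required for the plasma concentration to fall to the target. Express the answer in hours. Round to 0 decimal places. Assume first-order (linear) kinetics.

17 h

t = ln(C₀ / C) / k = ln(15.90 / 10.8) / 0.02260
  = ln(1.472) / 0.02260 = 0.3866 / 0.02260 = 17.11 h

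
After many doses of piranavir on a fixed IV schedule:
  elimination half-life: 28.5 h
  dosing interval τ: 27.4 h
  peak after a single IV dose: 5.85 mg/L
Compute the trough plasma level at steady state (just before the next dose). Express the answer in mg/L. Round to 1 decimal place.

k = ln2 / t½ = 0.693147 / 28.5 = 0.02432 h⁻¹
e^(−kτ) = e^(−0.02432 × 27.4) = 0.5136
Accumulation ratio R = 1 / (1 − e^(−kτ)) = 1 / (1 − 0.5136) = 2.056
Steady-state trough = C₀ × R × e^(−kτ) = 5.85 × 2.056 × 0.5136 = 6.177 mg/L

6.2 mg/L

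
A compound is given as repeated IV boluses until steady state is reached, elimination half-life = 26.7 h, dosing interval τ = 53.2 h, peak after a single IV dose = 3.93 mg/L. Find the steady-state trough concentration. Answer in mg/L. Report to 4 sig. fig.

1.319 mg/L

k = ln2 / t½ = 0.693147 / 26.7 = 0.02596 h⁻¹
e^(−kτ) = e^(−0.02596 × 53.2) = 0.2513
Accumulation ratio R = 1 / (1 − e^(−kτ)) = 1 / (1 − 0.2513) = 1.336
Steady-state trough = C₀ × R × e^(−kτ) = 3.93 × 1.336 × 0.2513 = 1.319 mg/L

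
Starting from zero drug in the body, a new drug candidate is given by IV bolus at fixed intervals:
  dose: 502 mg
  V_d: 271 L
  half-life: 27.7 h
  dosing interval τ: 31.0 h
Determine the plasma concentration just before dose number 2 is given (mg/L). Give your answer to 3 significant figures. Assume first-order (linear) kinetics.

C₀ per dose = Dose / Vd = 502 / 271 = 1.852 mg/L
k = ln2 / t½ = 0.693147 / 27.7 = 0.02502 h⁻¹
Fraction remaining after one interval: r = e^(−kτ) = e^(−0.02502 × 31.0) = 0.4604
Before dose 2, 1 dose has been given (aged 1τ).
C_trough = C₀ × r = 1.852 × 0.4604 = 0.8527 mg/L

0.853 mg/L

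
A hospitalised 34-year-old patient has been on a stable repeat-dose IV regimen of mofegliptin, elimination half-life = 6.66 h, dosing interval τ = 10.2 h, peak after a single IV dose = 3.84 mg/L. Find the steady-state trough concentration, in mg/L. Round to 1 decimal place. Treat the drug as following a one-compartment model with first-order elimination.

k = ln2 / t½ = 0.693147 / 6.66 = 0.1041 h⁻¹
e^(−kτ) = e^(−0.1041 × 10.2) = 0.3458
Accumulation ratio R = 1 / (1 − e^(−kτ)) = 1 / (1 − 0.3458) = 1.529
Steady-state trough = C₀ × R × e^(−kτ) = 3.84 × 1.529 × 0.3458 = 2.030 mg/L

2.0 mg/L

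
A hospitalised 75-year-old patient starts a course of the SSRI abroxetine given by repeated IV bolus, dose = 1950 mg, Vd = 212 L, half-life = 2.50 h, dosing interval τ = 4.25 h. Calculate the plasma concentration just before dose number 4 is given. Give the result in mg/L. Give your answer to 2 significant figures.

4.0 mg/L

C₀ per dose = Dose / Vd = 1950 / 212 = 9.198 mg/L
k = ln2 / t½ = 0.693147 / 2.50 = 0.2773 h⁻¹
Fraction remaining after one interval: r = e^(−kτ) = e^(−0.2773 × 4.25) = 0.3077
Before dose 4, 3 doses have been given (aged 1τ, 2τ, 3τ).
C_trough = C₀ × (r + r² + … + r^3) = C₀ × r(1−r^3)/(1−r)
        = 9.198 × 0.3077 × (1 − 0.02913) / (1 − 0.3077) = 3.969 mg/L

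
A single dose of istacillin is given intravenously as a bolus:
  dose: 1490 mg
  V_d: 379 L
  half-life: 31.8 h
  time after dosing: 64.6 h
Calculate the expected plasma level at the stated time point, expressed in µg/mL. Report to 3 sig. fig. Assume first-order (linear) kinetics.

C₀ = Dose / Vd = 1490 / 379 = 3.931 mg/L
k = ln2 / t½ = 0.693147 / 31.8 = 0.02180 h⁻¹
C = C₀ · e^(−k·t) = 3.931 × e^(−0.02180 × 64.6)
  = 3.931 × 0.2446 = 0.9615 mg/L
(0.9615 mg/L = 0.9615 µg/mL)

0.962 µg/mL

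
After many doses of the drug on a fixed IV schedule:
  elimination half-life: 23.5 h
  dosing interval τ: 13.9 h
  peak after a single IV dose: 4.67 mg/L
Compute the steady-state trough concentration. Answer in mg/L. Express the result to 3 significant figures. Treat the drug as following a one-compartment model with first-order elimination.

k = ln2 / t½ = 0.693147 / 23.5 = 0.02950 h⁻¹
e^(−kτ) = e^(−0.02950 × 13.9) = 0.6636
Accumulation ratio R = 1 / (1 − e^(−kτ)) = 1 / (1 − 0.6636) = 2.973
Steady-state trough = C₀ × R × e^(−kτ) = 4.67 × 2.973 × 0.6636 = 9.213 mg/L

9.21 mg/L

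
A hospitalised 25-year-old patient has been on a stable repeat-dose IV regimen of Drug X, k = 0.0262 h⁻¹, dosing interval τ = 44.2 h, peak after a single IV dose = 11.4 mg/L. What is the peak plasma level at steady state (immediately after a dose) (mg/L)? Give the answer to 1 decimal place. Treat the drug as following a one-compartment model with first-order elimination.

16.6 mg/L

e^(−kτ) = e^(−0.02620 × 44.2) = 0.3141
Accumulation ratio R = 1 / (1 − e^(−kτ)) = 1 / (1 − 0.3141) = 1.458
Steady-state peak = C₀ × R = 11.4 × 1.458 = 16.62 mg/L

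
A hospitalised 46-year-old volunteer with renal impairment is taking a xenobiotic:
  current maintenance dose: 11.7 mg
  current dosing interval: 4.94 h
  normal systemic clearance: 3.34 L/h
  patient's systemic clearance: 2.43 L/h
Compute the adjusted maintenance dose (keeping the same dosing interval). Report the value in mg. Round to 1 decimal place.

8.5 mg

To keep the same average steady-state level, dosing rate must scale with clearance.
CL ratio = 2.43 / 3.34 = 0.7275
New dose (same interval) = 11.7 × 0.7275 = 8.512 mg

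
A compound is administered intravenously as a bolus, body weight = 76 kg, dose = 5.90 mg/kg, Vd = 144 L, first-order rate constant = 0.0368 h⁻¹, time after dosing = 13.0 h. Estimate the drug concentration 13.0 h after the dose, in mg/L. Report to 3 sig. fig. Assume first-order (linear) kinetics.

Total dose = 5.90 × 76 = 448.4 mg
C₀ = Dose / Vd = 448.4 / 144 = 3.114 mg/L
C = C₀ · e^(−k·t) = 3.114 × e^(−0.03680 × 13.0)
  = 3.114 × 0.6198 = 1.930 mg/L

1.93 mg/L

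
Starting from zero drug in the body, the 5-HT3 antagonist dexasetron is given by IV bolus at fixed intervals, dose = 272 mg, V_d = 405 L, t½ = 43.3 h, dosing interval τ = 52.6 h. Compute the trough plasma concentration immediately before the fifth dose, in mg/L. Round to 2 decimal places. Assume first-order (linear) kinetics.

C₀ per dose = Dose / Vd = 272 / 405 = 0.6716 mg/L
k = ln2 / t½ = 0.693147 / 43.3 = 0.01601 h⁻¹
Fraction remaining after one interval: r = e^(−kτ) = e^(−0.01601 × 52.6) = 0.4308
Before dose 5, 4 doses have been given (aged 1τ, 2τ, 3τ, 4τ).
C_trough = C₀ × (r + r² + … + r^4) = C₀ × r(1−r^4)/(1−r)
        = 0.6716 × 0.4308 × (1 − 0.03444) / (1 − 0.4308) = 0.4908 mg/L

0.49 mg/L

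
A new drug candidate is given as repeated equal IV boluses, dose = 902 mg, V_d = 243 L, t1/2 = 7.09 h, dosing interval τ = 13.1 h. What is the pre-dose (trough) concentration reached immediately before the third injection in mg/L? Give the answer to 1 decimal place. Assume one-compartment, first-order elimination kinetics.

C₀ per dose = Dose / Vd = 902 / 243 = 3.712 mg/L
k = ln2 / t½ = 0.693147 / 7.09 = 0.09776 h⁻¹
Fraction remaining after one interval: r = e^(−kτ) = e^(−0.09776 × 13.1) = 0.2779
Before dose 3, 2 doses have been given (aged 1τ, 2τ).
C_trough = C₀ × (r + r²) = 3.712 × (0.2779 + 0.07723) = 1.318 mg/L

1.3 mg/L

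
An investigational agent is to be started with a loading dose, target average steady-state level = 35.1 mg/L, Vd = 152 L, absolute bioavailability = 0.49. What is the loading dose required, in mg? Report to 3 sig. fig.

10900 mg

LD = Css × Vd / F = 35.1 × 152 / 0.49 = 10890 mg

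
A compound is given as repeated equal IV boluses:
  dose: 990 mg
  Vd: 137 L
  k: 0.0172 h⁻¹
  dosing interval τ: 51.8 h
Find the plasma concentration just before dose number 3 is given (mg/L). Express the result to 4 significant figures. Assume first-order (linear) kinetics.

4.181 mg/L

C₀ per dose = Dose / Vd = 990 / 137 = 7.226 mg/L
Fraction remaining after one interval: r = e^(−kτ) = e^(−0.01720 × 51.8) = 0.4103
Before dose 3, 2 doses have been given (aged 1τ, 2τ).
C_trough = C₀ × (r + r²) = 7.226 × (0.4103 + 0.1683) = 4.181 mg/L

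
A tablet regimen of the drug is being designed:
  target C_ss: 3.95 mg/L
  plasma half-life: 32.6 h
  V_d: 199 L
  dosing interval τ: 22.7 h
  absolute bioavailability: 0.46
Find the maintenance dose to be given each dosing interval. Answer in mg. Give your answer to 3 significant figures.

825 mg

k = ln2 / t½ = 0.693147 / 32.6 = 0.02126 h⁻¹
CL = k × Vd = 0.02126 × 199 = 4.231 L/h
At steady state, F × (Dose/τ) = Css × CL.
Dose = Css × CL × τ / F = 3.95 × 4.231 × 22.7 / 0.46 = 824.7 mg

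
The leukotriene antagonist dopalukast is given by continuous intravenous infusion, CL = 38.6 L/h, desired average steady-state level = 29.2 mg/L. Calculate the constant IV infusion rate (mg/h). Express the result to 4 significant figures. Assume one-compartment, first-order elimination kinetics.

1127 mg/h

At steady state, infusion rate R₀ = Css × CL = 29.2 × 38.60 = 1127 mg/h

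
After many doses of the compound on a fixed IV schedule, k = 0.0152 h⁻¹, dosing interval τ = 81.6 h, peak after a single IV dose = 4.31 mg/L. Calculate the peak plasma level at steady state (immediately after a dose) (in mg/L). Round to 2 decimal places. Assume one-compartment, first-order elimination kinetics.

6.06 mg/L

e^(−kτ) = e^(−0.01520 × 81.6) = 0.2893
Accumulation ratio R = 1 / (1 − e^(−kτ)) = 1 / (1 − 0.2893) = 1.407
Steady-state peak = C₀ × R = 4.31 × 1.407 = 6.064 mg/L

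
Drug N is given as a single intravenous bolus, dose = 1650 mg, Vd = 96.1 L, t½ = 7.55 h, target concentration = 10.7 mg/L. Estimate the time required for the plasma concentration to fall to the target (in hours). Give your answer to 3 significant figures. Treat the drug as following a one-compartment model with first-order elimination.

C₀ = Dose / Vd = 1650 / 96.1 = 17.17 mg/L
k = ln2 / t½ = 0.693147 / 7.55 = 0.09181 h⁻¹
t = ln(C₀ / C) / k = ln(17.17 / 10.7) / 0.09181
  = ln(1.605) / 0.09181 = 0.4731 / 0.09181 = 5.153 h

5.15 h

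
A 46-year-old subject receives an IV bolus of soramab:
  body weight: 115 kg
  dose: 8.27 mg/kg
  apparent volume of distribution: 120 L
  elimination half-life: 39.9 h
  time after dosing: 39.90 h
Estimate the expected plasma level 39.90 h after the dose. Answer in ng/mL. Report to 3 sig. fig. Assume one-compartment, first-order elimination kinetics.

3960 ng/mL

Total dose = 8.27 × 115 = 951.1 mg
C₀ = Dose / Vd = 951.1 / 120 = 7.926 mg/L
k = ln2 / t½ = 0.693147 / 39.9 = 0.01737 h⁻¹
t / t½ = 39.90 / 39.9 = 1 half-lives
C = C₀ × (1/2)^1 = 7.926 × 0.5000 = 3.963 mg/L
Convert: 3.963 mg/L × 1000 = 3963 ng/mL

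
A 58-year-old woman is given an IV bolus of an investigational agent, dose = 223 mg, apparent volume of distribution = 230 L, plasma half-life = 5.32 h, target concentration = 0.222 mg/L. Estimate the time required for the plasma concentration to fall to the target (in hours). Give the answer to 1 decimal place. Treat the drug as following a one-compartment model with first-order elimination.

C₀ = Dose / Vd = 223.0 / 230 = 0.9696 mg/L
k = ln2 / t½ = 0.693147 / 5.32 = 0.1303 h⁻¹
t = ln(C₀ / C) / k = ln(0.9696 / 0.222) / 0.1303
  = ln(4.368) / 0.1303 = 1.474 / 0.1303 = 11.31 h

11.3 h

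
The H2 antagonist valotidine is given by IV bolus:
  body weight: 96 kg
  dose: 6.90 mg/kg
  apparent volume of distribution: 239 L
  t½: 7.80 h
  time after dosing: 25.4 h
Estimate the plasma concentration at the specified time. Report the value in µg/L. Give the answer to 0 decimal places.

Total dose = 6.90 × 96 = 662.4 mg
C₀ = Dose / Vd = 662.4 / 239 = 2.772 mg/L
k = ln2 / t½ = 0.693147 / 7.80 = 0.08887 h⁻¹
C = C₀ · e^(−k·t) = 2.772 × e^(−0.08887 × 25.4)
  = 2.772 × 0.1046 = 0.2900 mg/L
Convert: 0.2900 mg/L × 1000 = 290.0 µg/L

290 µg/L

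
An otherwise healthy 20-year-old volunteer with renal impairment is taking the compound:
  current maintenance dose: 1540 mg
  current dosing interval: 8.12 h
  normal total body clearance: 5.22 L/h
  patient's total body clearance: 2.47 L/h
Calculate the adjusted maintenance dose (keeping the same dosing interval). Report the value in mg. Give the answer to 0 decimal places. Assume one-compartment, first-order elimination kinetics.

To keep the same average steady-state level, dosing rate must scale with clearance.
CL ratio = 2.47 / 5.22 = 0.4732
New dose (same interval) = 1540 × 0.4732 = 728.7 mg

729 mg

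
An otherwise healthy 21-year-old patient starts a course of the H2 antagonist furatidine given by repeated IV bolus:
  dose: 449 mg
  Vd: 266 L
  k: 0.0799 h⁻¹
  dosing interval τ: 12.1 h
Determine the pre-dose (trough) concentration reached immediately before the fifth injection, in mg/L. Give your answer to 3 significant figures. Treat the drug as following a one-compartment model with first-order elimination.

1.01 mg/L

C₀ per dose = Dose / Vd = 449 / 266 = 1.688 mg/L
Fraction remaining after one interval: r = e^(−kτ) = e^(−0.07990 × 12.1) = 0.3803
Before dose 5, 4 doses have been given (aged 1τ, 2τ, 3τ, 4τ).
C_trough = C₀ × (r + r² + … + r^4) = C₀ × r(1−r^4)/(1−r)
        = 1.688 × 0.3803 × (1 − 0.02092) / (1 − 0.3803) = 1.014 mg/L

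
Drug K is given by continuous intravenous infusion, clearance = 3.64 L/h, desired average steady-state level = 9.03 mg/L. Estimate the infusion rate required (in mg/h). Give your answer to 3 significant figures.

At steady state, infusion rate R₀ = Css × CL = 9.03 × 3.640 = 32.87 mg/h

32.9 mg/h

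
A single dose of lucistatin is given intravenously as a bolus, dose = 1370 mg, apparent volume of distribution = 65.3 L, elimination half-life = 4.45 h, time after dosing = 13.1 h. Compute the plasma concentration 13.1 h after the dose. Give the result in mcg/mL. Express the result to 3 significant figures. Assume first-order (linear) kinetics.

2.73 mcg/mL

C₀ = Dose / Vd = 1370 / 65.3 = 20.98 mg/L
k = ln2 / t½ = 0.693147 / 4.45 = 0.1558 h⁻¹
C = C₀ · e^(−k·t) = 20.98 × e^(−0.1558 × 13.1)
  = 20.98 × 0.1299 = 2.725 mg/L
(2.725 mg/L = 2.725 mcg/mL)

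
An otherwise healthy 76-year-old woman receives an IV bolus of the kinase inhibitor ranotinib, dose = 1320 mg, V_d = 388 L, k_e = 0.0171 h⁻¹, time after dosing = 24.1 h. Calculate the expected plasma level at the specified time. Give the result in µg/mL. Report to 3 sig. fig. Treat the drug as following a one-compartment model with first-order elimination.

2.25 µg/mL

C₀ = Dose / Vd = 1320 / 388 = 3.402 mg/L
C = C₀ · e^(−k·t) = 3.402 × e^(−0.01710 × 24.1)
  = 3.402 × 0.6623 = 2.253 mg/L
(2.253 mg/L = 2.253 µg/mL)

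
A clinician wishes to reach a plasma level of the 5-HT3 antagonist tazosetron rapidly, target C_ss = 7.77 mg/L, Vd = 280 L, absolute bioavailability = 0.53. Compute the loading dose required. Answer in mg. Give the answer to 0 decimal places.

4105 mg

LD = Css × Vd / F = 7.77 × 280 / 0.53 = 4105 mg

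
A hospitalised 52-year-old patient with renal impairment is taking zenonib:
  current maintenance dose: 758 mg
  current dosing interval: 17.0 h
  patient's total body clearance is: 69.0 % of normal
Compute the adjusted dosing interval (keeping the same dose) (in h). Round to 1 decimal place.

24.6 h

To keep the same average steady-state level, dosing rate must scale with clearance.
CL ratio = 69.0 / 100 = 0.6900
New interval (same dose) = 17.0 / 0.6900 = 24.64 h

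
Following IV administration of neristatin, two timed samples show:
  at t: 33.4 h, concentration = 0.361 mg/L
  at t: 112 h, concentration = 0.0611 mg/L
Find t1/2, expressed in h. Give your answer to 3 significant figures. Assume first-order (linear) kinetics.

k = ln(C₁/C₂) / (t₂ − t₁) = ln(0.361/0.0611) / (112 − 33.4)
  = 1.776 / 78.60 = 0.02260 h⁻¹
t½ = ln2 / k = 0.693147 / 0.02260 = 30.67 h

30.7 h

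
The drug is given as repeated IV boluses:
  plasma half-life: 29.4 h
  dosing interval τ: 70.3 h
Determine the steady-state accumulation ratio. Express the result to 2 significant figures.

k = ln2 / t½ = 0.693147 / 29.4 = 0.02358 h⁻¹
e^(−kτ) = e^(−0.02358 × 70.3) = 0.1906
Accumulation ratio R = 1 / (1 − e^(−kτ)) = 1 / (1 − 0.1906) = 1.235

1.2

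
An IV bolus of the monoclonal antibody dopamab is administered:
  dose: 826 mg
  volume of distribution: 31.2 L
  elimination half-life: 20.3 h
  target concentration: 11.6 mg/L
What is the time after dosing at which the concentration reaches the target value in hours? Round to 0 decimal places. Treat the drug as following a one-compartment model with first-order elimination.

C₀ = Dose / Vd = 826.0 / 31.2 = 26.47 mg/L
k = ln2 / t½ = 0.693147 / 20.3 = 0.03415 h⁻¹
t = ln(C₀ / C) / k = ln(26.47 / 11.6) / 0.03415
  = ln(2.282) / 0.03415 = 0.8251 / 0.03415 = 24.16 h

24 h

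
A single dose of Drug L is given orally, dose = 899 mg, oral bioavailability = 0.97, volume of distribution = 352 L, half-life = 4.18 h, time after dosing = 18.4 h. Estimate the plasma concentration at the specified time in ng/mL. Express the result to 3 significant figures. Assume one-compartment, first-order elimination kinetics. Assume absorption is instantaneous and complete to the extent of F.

Amount reaching circulation = F × Dose = 0.97 × 899.0 = 872.0 mg
C₀ = F·Dose / Vd = 872.0 / 352 = 2.477 mg/L
k = ln2 / t½ = 0.693147 / 4.18 = 0.1658 h⁻¹
C = C₀ · e^(−k·t) = 2.477 × e^(−0.1658 × 18.4)
  = 2.477 × 0.04732 = 0.1172 mg/L
Convert: 0.1172 mg/L × 1000 = 117.2 ng/mL

117 ng/mL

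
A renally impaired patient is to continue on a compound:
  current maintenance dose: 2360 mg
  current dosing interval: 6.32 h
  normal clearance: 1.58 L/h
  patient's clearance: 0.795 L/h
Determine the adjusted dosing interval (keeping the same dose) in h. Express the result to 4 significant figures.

To keep the same average steady-state level, dosing rate must scale with clearance.
CL ratio = 0.795 / 1.58 = 0.5032
New interval (same dose) = 6.32 / 0.5032 = 12.56 h

12.56 h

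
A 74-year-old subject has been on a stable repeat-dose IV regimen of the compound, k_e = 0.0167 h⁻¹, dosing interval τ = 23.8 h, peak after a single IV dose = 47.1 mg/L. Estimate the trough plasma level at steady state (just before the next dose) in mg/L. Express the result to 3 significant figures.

e^(−kτ) = e^(−0.01670 × 23.8) = 0.6720
Accumulation ratio R = 1 / (1 − e^(−kτ)) = 1 / (1 − 0.6720) = 3.049
Steady-state trough = C₀ × R × e^(−kτ) = 47.1 × 3.049 × 0.6720 = 96.50 mg/L

96.5 mg/L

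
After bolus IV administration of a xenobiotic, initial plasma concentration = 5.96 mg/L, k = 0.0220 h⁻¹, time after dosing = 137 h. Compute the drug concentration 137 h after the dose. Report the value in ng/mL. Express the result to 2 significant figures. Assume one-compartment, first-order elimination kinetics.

C = C₀ · e^(−k·t) = 5.960 × e^(−0.02200 × 137)
  = 5.960 × 0.04909 = 0.2926 mg/L
Convert: 0.2926 mg/L × 1000 = 292.6 ng/mL

290 ng/mL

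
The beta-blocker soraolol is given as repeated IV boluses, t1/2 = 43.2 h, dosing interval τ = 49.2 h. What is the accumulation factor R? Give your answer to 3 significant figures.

k = ln2 / t½ = 0.693147 / 43.2 = 0.01605 h⁻¹
e^(−kτ) = e^(−0.01605 × 49.2) = 0.4540
Accumulation ratio R = 1 / (1 − e^(−kτ)) = 1 / (1 − 0.4540) = 1.832

1.83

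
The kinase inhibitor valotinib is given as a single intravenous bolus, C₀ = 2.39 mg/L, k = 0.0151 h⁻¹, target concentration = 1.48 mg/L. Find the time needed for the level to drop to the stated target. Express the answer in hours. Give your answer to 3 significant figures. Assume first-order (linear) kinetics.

t = ln(C₀ / C) / k = ln(2.390 / 1.48) / 0.01510
  = ln(1.615) / 0.01510 = 0.4793 / 0.01510 = 31.74 h

31.7 h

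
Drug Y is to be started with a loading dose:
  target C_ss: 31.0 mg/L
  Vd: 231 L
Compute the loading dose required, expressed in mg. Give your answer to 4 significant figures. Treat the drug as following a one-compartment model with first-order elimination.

7161 mg

LD = Css × Vd = 31.0 × 231 = 7161 mg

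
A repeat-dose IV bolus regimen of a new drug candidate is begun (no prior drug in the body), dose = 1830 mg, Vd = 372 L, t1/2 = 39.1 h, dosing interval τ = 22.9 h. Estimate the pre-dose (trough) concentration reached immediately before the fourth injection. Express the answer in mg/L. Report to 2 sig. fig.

6.9 mg/L

C₀ per dose = Dose / Vd = 1830 / 372 = 4.919 mg/L
k = ln2 / t½ = 0.693147 / 39.1 = 0.01773 h⁻¹
Fraction remaining after one interval: r = e^(−kτ) = e^(−0.01773 × 22.9) = 0.6663
Before dose 4, 3 doses have been given (aged 1τ, 2τ, 3τ).
C_trough = C₀ × (r + r² + … + r^3) = C₀ × r(1−r^3)/(1−r)
        = 4.919 × 0.6663 × (1 − 0.2958) / (1 − 0.6663) = 6.917 mg/L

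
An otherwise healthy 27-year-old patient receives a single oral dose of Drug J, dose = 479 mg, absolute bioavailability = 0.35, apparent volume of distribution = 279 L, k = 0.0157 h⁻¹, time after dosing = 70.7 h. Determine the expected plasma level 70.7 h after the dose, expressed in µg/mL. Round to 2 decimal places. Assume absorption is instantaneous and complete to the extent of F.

Amount reaching circulation = F × Dose = 0.35 × 479.0 = 167.7 mg
C₀ = F·Dose / Vd = 167.7 / 279 = 0.6011 mg/L
C = C₀ · e^(−k·t) = 0.6011 × e^(−0.01570 × 70.7)
  = 0.6011 × 0.3296 = 0.1981 mg/L
(0.1981 mg/L = 0.1981 µg/mL)

0.20 µg/mL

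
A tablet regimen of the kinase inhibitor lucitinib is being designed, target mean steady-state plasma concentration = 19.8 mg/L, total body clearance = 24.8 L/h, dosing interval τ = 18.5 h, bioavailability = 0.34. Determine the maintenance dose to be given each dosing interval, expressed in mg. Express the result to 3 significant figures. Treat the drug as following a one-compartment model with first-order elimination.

At steady state, F × (Dose/τ) = Css × CL.
Dose = Css × CL × τ / F = 19.8 × 24.80 × 18.5 / 0.34 = 26720 mg

26700 mg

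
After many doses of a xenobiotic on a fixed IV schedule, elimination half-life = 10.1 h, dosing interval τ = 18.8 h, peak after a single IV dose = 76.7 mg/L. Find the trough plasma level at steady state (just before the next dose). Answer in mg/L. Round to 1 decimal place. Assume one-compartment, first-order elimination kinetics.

29.1 mg/L

k = ln2 / t½ = 0.693147 / 10.1 = 0.06863 h⁻¹
e^(−kτ) = e^(−0.06863 × 18.8) = 0.2752
Accumulation ratio R = 1 / (1 − e^(−kτ)) = 1 / (1 − 0.2752) = 1.380
Steady-state trough = C₀ × R × e^(−kτ) = 76.7 × 1.380 × 0.2752 = 29.13 mg/L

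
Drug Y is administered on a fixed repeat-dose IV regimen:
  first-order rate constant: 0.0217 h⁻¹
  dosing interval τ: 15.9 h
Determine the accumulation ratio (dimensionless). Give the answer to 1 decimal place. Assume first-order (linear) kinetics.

e^(−kτ) = e^(−0.02170 × 15.9) = 0.7082
Accumulation ratio R = 1 / (1 − e^(−kτ)) = 1 / (1 − 0.7082) = 3.427

3.4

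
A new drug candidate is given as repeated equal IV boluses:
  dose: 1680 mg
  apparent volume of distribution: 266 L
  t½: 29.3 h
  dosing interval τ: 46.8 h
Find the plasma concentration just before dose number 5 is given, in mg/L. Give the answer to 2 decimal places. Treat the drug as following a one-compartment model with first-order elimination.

3.08 mg/L

C₀ per dose = Dose / Vd = 1680 / 266 = 6.316 mg/L
k = ln2 / t½ = 0.693147 / 29.3 = 0.02366 h⁻¹
Fraction remaining after one interval: r = e^(−kτ) = e^(−0.02366 × 46.8) = 0.3305
Before dose 5, 4 doses have been given (aged 1τ, 2τ, 3τ, 4τ).
C_trough = C₀ × (r + r² + … + r^4) = C₀ × r(1−r^4)/(1−r)
        = 6.316 × 0.3305 × (1 − 0.01193) / (1 − 0.3305) = 3.081 mg/L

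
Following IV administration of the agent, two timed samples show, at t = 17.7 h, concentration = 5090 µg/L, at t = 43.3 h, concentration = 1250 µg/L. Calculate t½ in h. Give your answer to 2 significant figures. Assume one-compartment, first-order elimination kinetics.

k = ln(C₁/C₂) / (t₂ − t₁) = ln(5090/1250) / (43.3 − 17.7)
  = 1.404 / 25.60 = 0.05484 h⁻¹
t½ = ln2 / k = 0.693147 / 0.05484 = 12.64 h

13 h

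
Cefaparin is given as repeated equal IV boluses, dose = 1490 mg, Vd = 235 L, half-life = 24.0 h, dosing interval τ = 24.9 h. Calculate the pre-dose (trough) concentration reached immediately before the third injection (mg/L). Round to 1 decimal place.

4.6 mg/L

C₀ per dose = Dose / Vd = 1490 / 235 = 6.340 mg/L
k = ln2 / t½ = 0.693147 / 24.0 = 0.02888 h⁻¹
Fraction remaining after one interval: r = e^(−kτ) = e^(−0.02888 × 24.9) = 0.4872
Before dose 3, 2 doses have been given (aged 1τ, 2τ).
C_trough = C₀ × (r + r²) = 6.340 × (0.4872 + 0.2374) = 4.594 mg/L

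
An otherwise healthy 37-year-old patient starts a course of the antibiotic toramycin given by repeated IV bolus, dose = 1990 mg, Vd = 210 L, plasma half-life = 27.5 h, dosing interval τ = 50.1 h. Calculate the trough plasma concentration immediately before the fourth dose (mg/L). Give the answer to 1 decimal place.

3.7 mg/L

C₀ per dose = Dose / Vd = 1990 / 210 = 9.476 mg/L
k = ln2 / t½ = 0.693147 / 27.5 = 0.02521 h⁻¹
Fraction remaining after one interval: r = e^(−kτ) = e^(−0.02521 × 50.1) = 0.2828
Before dose 4, 3 doses have been given (aged 1τ, 2τ, 3τ).
C_trough = C₀ × (r + r² + … + r^3) = C₀ × r(1−r^3)/(1−r)
        = 9.476 × 0.2828 × (1 − 0.02262) / (1 − 0.2828) = 3.652 mg/L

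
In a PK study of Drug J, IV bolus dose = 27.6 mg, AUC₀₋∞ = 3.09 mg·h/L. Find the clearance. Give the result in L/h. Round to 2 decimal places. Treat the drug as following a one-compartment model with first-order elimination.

8.93 L/h

CL = Dose / AUC = 27.6 / 3.09 = 8.932 L/h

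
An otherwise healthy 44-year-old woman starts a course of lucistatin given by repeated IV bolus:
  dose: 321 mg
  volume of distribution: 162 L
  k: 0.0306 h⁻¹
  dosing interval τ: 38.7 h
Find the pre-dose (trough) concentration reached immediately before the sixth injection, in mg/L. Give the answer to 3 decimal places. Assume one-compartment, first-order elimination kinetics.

C₀ per dose = Dose / Vd = 321 / 162 = 1.981 mg/L
Fraction remaining after one interval: r = e^(−kτ) = e^(−0.03060 × 38.7) = 0.3060
Before dose 6, 5 doses have been given (aged 1τ, 2τ, 3τ, 4τ, 5τ).
C_trough = C₀ × (r + r² + … + r^5) = C₀ × r(1−r^5)/(1−r)
        = 1.981 × 0.3060 × (1 − 0.002683) / (1 − 0.3060) = 0.8711 mg/L

0.871 mg/L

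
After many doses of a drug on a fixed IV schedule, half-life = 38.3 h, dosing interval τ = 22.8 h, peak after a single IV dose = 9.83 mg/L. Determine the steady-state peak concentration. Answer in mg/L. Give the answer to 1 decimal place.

k = ln2 / t½ = 0.693147 / 38.3 = 0.01810 h⁻¹
e^(−kτ) = e^(−0.01810 × 22.8) = 0.6619
Accumulation ratio R = 1 / (1 − e^(−kτ)) = 1 / (1 − 0.6619) = 2.958
Steady-state peak = C₀ × R = 9.83 × 2.958 = 29.08 mg/L

29.1 mg/L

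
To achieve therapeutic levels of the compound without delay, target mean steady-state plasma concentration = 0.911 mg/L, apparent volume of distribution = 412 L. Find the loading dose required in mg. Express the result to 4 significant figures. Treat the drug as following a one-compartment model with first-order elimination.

LD = Css × Vd = 0.911 × 412 = 375.3 mg

375.3 mg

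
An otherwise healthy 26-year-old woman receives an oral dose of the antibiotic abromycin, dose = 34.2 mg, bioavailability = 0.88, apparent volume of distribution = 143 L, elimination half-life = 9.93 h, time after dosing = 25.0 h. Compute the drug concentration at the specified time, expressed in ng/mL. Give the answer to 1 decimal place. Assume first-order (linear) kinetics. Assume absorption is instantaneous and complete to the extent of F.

Amount reaching circulation = F × Dose = 0.88 × 34.20 = 30.10 mg
C₀ = F·Dose / Vd = 30.10 / 143 = 0.2105 mg/L
k = ln2 / t½ = 0.693147 / 9.93 = 0.06980 h⁻¹
C = C₀ · e^(−k·t) = 0.2105 × e^(−0.06980 × 25.0)
  = 0.2105 × 0.1746 = 0.03675 mg/L
Convert: 0.03675 mg/L × 1000 = 36.75 ng/mL

36.8 ng/mL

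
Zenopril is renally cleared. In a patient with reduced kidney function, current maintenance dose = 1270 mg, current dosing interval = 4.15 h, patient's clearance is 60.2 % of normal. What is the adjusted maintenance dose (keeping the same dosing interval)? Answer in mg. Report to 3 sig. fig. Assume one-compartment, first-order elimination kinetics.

To keep the same average steady-state level, dosing rate must scale with clearance.
CL ratio = 60.2 / 100 = 0.6020
New dose (same interval) = 1270 × 0.6020 = 764.5 mg

765 mg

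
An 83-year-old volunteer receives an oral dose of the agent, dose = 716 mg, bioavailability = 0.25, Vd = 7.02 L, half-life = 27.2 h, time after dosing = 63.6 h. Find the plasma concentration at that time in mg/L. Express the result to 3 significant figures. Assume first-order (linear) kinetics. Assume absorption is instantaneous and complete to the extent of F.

5.04 mg/L

Amount reaching circulation = F × Dose = 0.25 × 716.0 = 179.0 mg
C₀ = F·Dose / Vd = 179.0 / 7.02 = 25.50 mg/L
k = ln2 / t½ = 0.693147 / 27.2 = 0.02548 h⁻¹
C = C₀ · e^(−k·t) = 25.50 × e^(−0.02548 × 63.6)
  = 25.50 × 0.1978 = 5.044 mg/L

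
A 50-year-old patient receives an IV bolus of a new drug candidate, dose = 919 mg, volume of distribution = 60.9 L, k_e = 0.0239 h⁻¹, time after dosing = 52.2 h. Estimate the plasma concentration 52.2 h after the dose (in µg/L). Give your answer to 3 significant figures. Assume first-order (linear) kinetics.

4330 µg/L

C₀ = Dose / Vd = 919.0 / 60.9 = 15.09 mg/L
C = C₀ · e^(−k·t) = 15.09 × e^(−0.02390 × 52.2)
  = 15.09 × 0.2872 = 4.334 mg/L
Convert: 4.334 mg/L × 1000 = 4334 µg/L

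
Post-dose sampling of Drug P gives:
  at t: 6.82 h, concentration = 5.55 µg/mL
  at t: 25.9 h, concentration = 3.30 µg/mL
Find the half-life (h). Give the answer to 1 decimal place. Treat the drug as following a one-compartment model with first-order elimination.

k = ln(C₁/C₂) / (t₂ − t₁) = ln(5.55/3.30) / (25.9 − 6.82)
  = 0.5199 / 19.08 = 0.02725 h⁻¹
t½ = ln2 / k = 0.693147 / 0.02725 = 25.44 h

25.4 h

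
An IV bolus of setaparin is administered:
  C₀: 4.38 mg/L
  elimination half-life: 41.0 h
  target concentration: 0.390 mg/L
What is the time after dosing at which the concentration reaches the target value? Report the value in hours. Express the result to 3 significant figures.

143 h

k = ln2 / t½ = 0.693147 / 41.0 = 0.01691 h⁻¹
t = ln(C₀ / C) / k = ln(4.380 / 0.390) / 0.01691
  = ln(11.23) / 0.01691 = 2.419 / 0.01691 = 143.1 h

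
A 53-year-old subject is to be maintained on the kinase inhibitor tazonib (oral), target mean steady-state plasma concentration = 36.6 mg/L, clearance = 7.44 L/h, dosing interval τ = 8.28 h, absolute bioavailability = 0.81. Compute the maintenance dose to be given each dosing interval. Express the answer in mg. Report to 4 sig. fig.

2784 mg

At steady state, F × (Dose/τ) = Css × CL.
Dose = Css × CL × τ / F = 36.6 × 7.440 × 8.28 / 0.81 = 2784 mg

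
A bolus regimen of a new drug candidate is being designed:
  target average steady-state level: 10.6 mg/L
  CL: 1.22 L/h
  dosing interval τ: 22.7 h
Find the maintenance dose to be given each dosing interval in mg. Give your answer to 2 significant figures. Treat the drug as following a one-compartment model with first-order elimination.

At steady state, Dose/τ = Css × CL.
Dose = Css × CL × τ = 10.6 × 1.220 × 22.7 = 293.6 mg

290 mg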